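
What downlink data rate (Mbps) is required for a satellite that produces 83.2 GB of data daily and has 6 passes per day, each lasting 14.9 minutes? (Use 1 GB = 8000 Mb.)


total contact time = 6 * 14.9 * 60 = 5364.0000 s
data = 83.2 GB = 665600.0000 Mb
rate = 665600.0000 / 5364.0000 = 124.0865 Mbps

124.0865 Mbps


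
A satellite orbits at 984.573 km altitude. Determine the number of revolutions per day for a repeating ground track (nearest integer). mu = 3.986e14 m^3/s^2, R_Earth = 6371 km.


r = 7.355573e+06 m
T = 2*pi*sqrt(r^3/mu) = 6278.2121 s = 104.6369 min
revs/day = 1440 / 104.6369 = 13.7619
Rounded: 14 revolutions per day

14 revolutions per day


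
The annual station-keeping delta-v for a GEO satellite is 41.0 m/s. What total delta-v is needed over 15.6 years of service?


dV = rate * years = 41.0 * 15.6
dV = 639.6000 m/s

639.6000 m/s


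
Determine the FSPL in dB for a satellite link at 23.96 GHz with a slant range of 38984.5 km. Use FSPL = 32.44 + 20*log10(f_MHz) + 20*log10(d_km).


f = 23.96 GHz = 23960.0000 MHz
d = 38984.5 km
FSPL = 32.44 + 20*log10(23960.0000) + 20*log10(38984.5)
FSPL = 32.44 + 87.5897 + 91.8178
FSPL = 211.8476 dB

211.8476 dB


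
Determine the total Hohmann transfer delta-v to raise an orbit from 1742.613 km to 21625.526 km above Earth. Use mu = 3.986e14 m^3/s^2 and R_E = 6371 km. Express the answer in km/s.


r1 = 8113.6130 km = 8.113613e+06 m
r2 = 27996.5260 km = 2.7996526e+07 m
dv1 = sqrt(mu/r1)*(sqrt(2*r2/(r1+r2)) - 1) = 1718.8972 m/s
dv2 = sqrt(mu/r2)*(1 - sqrt(2*r1/(r1+r2))) = 1243.8201 m/s
total dv = |dv1| + |dv2| = 1718.8972 + 1243.8201 = 2962.7173 m/s = 2.9627 km/s

2.9627 km/s


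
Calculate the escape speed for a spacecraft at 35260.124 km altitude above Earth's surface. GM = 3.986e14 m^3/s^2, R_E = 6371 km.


r = 6371.0 + 35260.124 = 41631.1240 km = 4.1631124e+07 m
v_esc = sqrt(2*mu/r) = sqrt(2*3.986e14 / 4.1631124e+07)
v_esc = 4375.9724 m/s = 4.3760 km/s

4.3760 km/s


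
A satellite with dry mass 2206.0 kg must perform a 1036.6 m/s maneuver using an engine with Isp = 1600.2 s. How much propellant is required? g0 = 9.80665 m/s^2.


ve = Isp * g0 = 1600.2 * 9.80665 = 15692.601330 m/s
mass ratio = exp(dv/ve) = exp(1036.6/15692.601330) = 1.06828719
m_prop = m_dry * (mr - 1) = 2206.0 * (1.06828719 - 1)
m_prop = 150.6415 kg

150.6415 kg


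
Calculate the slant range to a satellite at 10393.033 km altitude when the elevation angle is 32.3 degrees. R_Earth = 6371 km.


h = 10393.033 km, el = 32.3 deg
d = -R_E*sin(el) + sqrt((R_E*sin(el))^2 + 2*R_E*h + h^2)
d = -6371.0000*sin(0.5637413) + sqrt((6371.0000*0.5343523)^2 + 2*6371.0000*10393.033 + 10393.033^2)
d = 12471.1828 km

12471.1828 km


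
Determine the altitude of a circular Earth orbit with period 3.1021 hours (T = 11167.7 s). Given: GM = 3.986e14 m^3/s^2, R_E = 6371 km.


T = 11167.7 s
r = (mu*T^2/(4*pi^2))^(1/3) = (3.986e14 * 11167.7^2 / (4*pi^2))^(1/3)
r = 1.0798622e+07 m = 10798.6221 km
alt = r - R_E = 10798.6221 - 6371 = 4427.6221 km

4427.6221 km


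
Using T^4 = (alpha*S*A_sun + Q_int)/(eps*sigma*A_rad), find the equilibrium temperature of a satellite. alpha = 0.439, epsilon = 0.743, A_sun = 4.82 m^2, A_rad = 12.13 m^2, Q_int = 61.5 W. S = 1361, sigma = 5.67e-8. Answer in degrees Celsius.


Numerator = alpha*S*A_sun + Q_int = 0.439*1361*4.82 + 61.5 = 2941.3488 W
Denominator = eps*sigma*A_rad = 0.743*5.67e-8*12.13 = 5.1101385e-07 W/K^4
T^4 = 5.7559081e+09 K^4
T = 275.4409 K = 2.2909 C

2.2909 degrees Celsius


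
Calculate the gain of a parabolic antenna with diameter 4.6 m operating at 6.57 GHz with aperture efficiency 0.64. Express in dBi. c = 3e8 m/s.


lambda = c/f = 3e8 / 6.57e+09 = 0.0456621 m
G = eta*(pi*D/lambda)^2 = 0.64*(pi*4.6/0.0456621)^2
G = 64103.7760 (linear)
G = 10*log10(64103.7760) = 48.0688 dBi

48.0688 dBi


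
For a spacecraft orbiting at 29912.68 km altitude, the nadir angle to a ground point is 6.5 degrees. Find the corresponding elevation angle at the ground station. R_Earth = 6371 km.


r = R_E + alt = 36283.6800 km
Law of sines in the satellite / Earth-center / ground-point triangle:
  sin(nadir)/R_E = sin(90 + el)/r  =>  cos(el) = (r/R_E)*sin(nadir)
cos(el) = (36283.6800 / 6371.0000) * sin(6.5 deg) = 0.6447071
el = arccos(0.6447071) = 49.8563 deg
(Earth-central angle = 90 - nadir - el = 33.6437 deg)

49.8563 degrees


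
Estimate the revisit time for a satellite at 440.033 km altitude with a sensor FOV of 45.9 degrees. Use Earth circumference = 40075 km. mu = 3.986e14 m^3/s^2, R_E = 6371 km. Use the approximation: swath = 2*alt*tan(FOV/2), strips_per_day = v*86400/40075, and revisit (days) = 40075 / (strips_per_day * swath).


swath = 2*440.033*tan(0.4005531) = 372.6598 km
v = sqrt(mu/r) = 7650.0127 m/s = 7.6500 km/s
strips/day = v*86400/40075 = 7.6500*86400/40075 = 16.4931
coverage/day = strips * swath = 16.4931 * 372.6598 = 6146.3165 km
revisit = 40075 / 6146.3165 = 6.5202 days

6.5202 days


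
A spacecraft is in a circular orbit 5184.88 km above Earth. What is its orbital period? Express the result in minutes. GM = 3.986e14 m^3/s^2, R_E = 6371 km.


r = 11555.8800 km = 1.155588e+07 m
T = 2*pi*sqrt(r^3/mu) = 2*pi*sqrt(1.5431533e+21 / 3.986e14)
T = 12362.7690 s = 206.0462 min

206.0462 minutes


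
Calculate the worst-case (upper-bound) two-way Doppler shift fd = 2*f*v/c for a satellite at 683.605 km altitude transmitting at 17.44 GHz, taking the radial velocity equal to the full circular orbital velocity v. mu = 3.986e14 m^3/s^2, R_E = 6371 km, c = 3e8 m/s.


r = 7.054605e+06 m
v = sqrt(mu/r) = 7516.7879 m/s (worst-case radial velocity)
f = 17.44 GHz = 1.744e+10 Hz
fd = 2*f*v/c = 2*1.744e+10*7516.7879/3.0e+08
fd = 873951.8737 Hz

873951.8737 Hz


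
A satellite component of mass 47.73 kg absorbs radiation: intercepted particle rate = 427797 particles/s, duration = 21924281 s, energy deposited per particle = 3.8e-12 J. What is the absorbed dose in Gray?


Total energy deposited = rate * time * E_per
  = 427797 * 21924281 * 3.8e-12 = 35.6407 J
Dose = E_total / mass = 35.6407 / 47.73
Dose = 0.7467157 Gy

0.7467 Gy


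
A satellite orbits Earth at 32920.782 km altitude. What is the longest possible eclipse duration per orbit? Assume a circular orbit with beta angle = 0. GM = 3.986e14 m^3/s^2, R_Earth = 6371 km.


r = 39291.7820 km
T = 1291.8514 min
Eclipse fraction = arcsin(R_E/r)/pi = arcsin(6371.0000/39291.7820)/pi
= arcsin(0.1621459)/pi = 0.05184151
Eclipse duration = 0.05184151 * 1291.8514 = 66.9715 min

66.9715 minutes


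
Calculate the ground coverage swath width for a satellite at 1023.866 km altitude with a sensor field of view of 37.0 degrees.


FOV = 37.0 deg = 0.6457718 rad
swath = 2 * alt * tan(FOV/2) = 2 * 1023.866 * tan(0.3228859)
swath = 2 * 1023.866 * 0.3345953
swath = 685.1615 km

685.1615 km


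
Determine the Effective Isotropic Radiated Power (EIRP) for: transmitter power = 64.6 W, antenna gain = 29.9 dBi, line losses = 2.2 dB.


Pt = 64.6 W = 18.1023 dBW
EIRP = Pt_dBW + Gt - losses = 18.1023 + 29.9 - 2.2 = 45.8023 dBW

45.8023 dBW


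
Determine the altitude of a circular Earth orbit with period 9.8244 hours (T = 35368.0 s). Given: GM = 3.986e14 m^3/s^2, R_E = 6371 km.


T = 35368.0 s
r = (mu*T^2/(4*pi^2))^(1/3) = (3.986e14 * 35368.0^2 / (4*pi^2))^(1/3)
r = 2.3288035e+07 m = 23288.0355 km
alt = r - R_E = 23288.0355 - 6371 = 16917.0355 km

16917.0355 km


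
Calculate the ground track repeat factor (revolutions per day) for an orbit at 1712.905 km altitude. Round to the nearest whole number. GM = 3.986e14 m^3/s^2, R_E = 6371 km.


r = 8.083905e+06 m
T = 2*pi*sqrt(r^3/mu) = 7233.4090 s = 120.5568 min
revs/day = 1440 / 120.5568 = 11.9446
Rounded: 12 revolutions per day

12 revolutions per day


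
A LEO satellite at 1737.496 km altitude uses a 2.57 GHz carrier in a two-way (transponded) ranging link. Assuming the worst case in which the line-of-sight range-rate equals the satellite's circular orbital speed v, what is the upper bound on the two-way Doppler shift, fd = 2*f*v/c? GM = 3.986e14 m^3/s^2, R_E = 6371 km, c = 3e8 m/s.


r = 8.108496e+06 m
v = sqrt(mu/r) = 7011.2991 m/s (worst-case radial velocity)
f = 2.57 GHz = 2.57e+09 Hz
fd = 2*f*v/c = 2*2.57e+09*7011.2991/3.0e+08
fd = 120126.9244 Hz

120126.9244 Hz


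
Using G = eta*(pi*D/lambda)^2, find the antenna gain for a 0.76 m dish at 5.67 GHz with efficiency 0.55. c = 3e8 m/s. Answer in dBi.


lambda = c/f = 3e8 / 5.67e+09 = 0.05291005 m
G = eta*(pi*D/lambda)^2 = 0.55*(pi*0.76/0.05291005)^2
G = 1119.9876 (linear)
G = 10*log10(1119.9876) = 30.4921 dBi

30.4921 dBi


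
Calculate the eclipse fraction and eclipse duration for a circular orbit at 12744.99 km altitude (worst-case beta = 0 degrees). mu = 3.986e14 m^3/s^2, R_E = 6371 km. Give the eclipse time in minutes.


r = 19115.9900 km
T = 438.3845 min
Eclipse fraction = arcsin(R_E/r)/pi = arcsin(6371.0000/19115.9900)/pi
= arcsin(0.3332812)/pi = 0.1081558
Eclipse duration = 0.1081558 * 438.3845 = 47.4138 min

47.4138 minutes


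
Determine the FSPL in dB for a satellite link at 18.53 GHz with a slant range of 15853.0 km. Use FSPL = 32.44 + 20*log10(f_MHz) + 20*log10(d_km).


f = 18.53 GHz = 18530.0000 MHz
d = 15853.0 km
FSPL = 32.44 + 20*log10(18530.0000) + 20*log10(15853.0)
FSPL = 32.44 + 85.3575 + 84.0022
FSPL = 201.7997 dB

201.7997 dB


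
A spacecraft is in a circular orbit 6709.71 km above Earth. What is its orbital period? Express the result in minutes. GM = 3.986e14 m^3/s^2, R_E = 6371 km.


r = 13080.7100 km = 1.308071e+07 m
T = 2*pi*sqrt(r^3/mu) = 2*pi*sqrt(2.2381745e+21 / 3.986e14)
T = 14888.7486 s = 248.1458 min

248.1458 minutes


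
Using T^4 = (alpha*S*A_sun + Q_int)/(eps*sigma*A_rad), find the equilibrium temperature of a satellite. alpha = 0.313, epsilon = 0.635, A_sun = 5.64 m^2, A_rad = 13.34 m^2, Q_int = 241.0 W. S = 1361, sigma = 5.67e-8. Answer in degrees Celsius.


Numerator = alpha*S*A_sun + Q_int = 0.313*1361*5.64 + 241.0 = 2643.6005 W
Denominator = eps*sigma*A_rad = 0.635*5.67e-8*13.34 = 4.8030003e-07 W/K^4
T^4 = 5.5040607e+09 K^4
T = 272.3772 K = -0.772767 C

-0.7728 degrees Celsius


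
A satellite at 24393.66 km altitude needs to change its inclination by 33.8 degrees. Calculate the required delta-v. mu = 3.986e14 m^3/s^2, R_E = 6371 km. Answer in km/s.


r = 30764.6600 km = 3.076466e+07 m
V = sqrt(mu/r) = 3599.5034 m/s
di = 33.8 deg = 0.5899213 rad
dV = 2*V*sin(di/2) = 2*3599.5034*sin(0.2949606)
dV = 2092.7671 m/s = 2.0928 km/s

2.0928 km/s


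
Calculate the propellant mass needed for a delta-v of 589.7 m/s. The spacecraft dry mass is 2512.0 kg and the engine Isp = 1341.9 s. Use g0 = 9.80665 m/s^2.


ve = Isp * g0 = 1341.9 * 9.80665 = 13159.543635 m/s
mass ratio = exp(dv/ve) = exp(589.7/13159.543635) = 1.04583079
m_prop = m_dry * (mr - 1) = 2512.0 * (1.04583079 - 1)
m_prop = 115.1269 kg

115.1269 kg


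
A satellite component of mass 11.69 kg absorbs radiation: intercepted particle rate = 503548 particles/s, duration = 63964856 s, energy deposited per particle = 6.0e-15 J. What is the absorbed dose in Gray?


Total energy deposited = rate * time * E_per
  = 503548 * 63964856 * 6.0e-15 = 0.1932563 J
Dose = E_total / mass = 0.1932563 / 11.69
Dose = 0.01653176 Gy

0.0165 Gy


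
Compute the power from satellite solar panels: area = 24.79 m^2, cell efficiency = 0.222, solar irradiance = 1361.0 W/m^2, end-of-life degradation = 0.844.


P = area * eta * S * degradation
P = 24.79 * 0.222 * 1361.0 * 0.844
P = 6321.6446 W

6321.6446 W


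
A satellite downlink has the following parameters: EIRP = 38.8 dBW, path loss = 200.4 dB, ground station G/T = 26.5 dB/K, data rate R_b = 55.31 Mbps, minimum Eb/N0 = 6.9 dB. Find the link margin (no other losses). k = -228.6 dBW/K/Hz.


C/N0 = EIRP - FSPL + G/T - k = 38.8 - 200.4 + 26.5 - (-228.6)
C/N0 = 93.5000 dB-Hz
R_b = 55.31 Mbps = 5.531e+07 bps -> 10*log10(R_b) = 77.4280 dB-Hz
Eb/N0 = C/N0 - 10*log10(R_b) = 93.5000 - 77.4280 = 16.0720 dB
Margin = Eb/N0 - Eb/N0_req = 16.0720 - 6.9 = 9.1720 dB (link closes)

9.1720 dB


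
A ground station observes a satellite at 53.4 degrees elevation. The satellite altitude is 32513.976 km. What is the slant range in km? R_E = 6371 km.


h = 32513.976 km, el = 53.4 deg
d = -R_E*sin(el) + sqrt((R_E*sin(el))^2 + 2*R_E*h + h^2)
d = -6371.0000*sin(0.9320058) + sqrt((6371.0000*0.8028175)^2 + 2*6371.0000*32513.976 + 32513.976^2)
d = 33584.2471 km

33584.2471 km


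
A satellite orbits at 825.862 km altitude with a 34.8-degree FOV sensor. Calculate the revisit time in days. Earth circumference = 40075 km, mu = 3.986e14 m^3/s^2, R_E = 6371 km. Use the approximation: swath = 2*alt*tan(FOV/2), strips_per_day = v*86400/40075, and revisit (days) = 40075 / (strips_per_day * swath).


swath = 2*825.862*tan(0.3036873) = 517.6189 km
v = sqrt(mu/r) = 7442.1267 m/s = 7.4421 km/s
strips/day = v*86400/40075 = 7.4421*86400/40075 = 16.0449
coverage/day = strips * swath = 16.0449 * 517.6189 = 8305.1488 km
revisit = 40075 / 8305.1488 = 4.8253 days

4.8253 days


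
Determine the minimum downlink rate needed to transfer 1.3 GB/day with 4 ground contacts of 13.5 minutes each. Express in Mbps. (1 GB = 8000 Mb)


total contact time = 4 * 13.5 * 60 = 3240.0000 s
data = 1.3 GB = 10400.0000 Mb
rate = 10400.0000 / 3240.0000 = 3.2099 Mbps

3.2099 Mbps


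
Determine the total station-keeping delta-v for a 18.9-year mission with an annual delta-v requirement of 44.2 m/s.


dV = rate * years = 44.2 * 18.9
dV = 835.3800 m/s

835.3800 m/s


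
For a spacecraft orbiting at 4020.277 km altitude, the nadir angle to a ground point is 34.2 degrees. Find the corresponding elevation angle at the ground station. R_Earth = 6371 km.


r = R_E + alt = 10391.2770 km
Law of sines in the satellite / Earth-center / ground-point triangle:
  sin(nadir)/R_E = sin(90 + el)/r  =>  cos(el) = (r/R_E)*sin(nadir)
cos(el) = (10391.2770 / 6371.0000) * sin(34.2 deg) = 0.9167735
el = arccos(0.9167735) = 23.5411 deg
(Earth-central angle = 90 - nadir - el = 32.2589 deg)

23.5411 degrees


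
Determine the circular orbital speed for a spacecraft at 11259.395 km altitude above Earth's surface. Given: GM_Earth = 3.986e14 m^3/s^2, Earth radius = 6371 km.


r = R_E + alt = 6371.0 + 11259.395 = 17630.3950 km = 1.7630395e+07 m
v = sqrt(mu/r) = sqrt(3.986e14 / 1.7630395e+07) = 4754.8588 m/s = 4.7549 km/s

4.7549 km/s


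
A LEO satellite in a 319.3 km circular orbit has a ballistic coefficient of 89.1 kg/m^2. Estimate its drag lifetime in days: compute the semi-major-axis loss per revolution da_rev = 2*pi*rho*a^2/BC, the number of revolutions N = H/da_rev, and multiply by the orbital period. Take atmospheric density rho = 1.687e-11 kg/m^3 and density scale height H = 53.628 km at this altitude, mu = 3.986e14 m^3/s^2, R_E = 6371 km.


a = R_E + alt = 6690.3000 km = 6.6903e+06 m
da_rev = 2*pi*rho*a^2/BC = 2*pi*1.687e-11*(6.6903e+06)^2/89.1 = 53.248629 m per revolution
N = H/da_rev = 53628.0000 m / 53.248629 m = 1007.1245 revolutions
P = 2*pi*sqrt(a^3/mu) = 5446.0247 s
lifetime = N*P = 1007.1245 * 5446.0247 = 5.484825e+06 s = 63.4818 days

63.4818 days


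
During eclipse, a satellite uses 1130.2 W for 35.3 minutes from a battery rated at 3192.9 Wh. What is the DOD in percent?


E_used = P * t / 60 = 1130.2 * 35.3 / 60 = 664.9343 Wh
DOD = E_used / E_total * 100 = 664.9343 / 3192.9 * 100
DOD = 20.8254 %

20.8254 %


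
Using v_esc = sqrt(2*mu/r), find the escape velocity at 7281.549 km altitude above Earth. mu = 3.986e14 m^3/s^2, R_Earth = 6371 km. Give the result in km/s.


r = 6371.0 + 7281.549 = 13652.5490 km = 1.3652549e+07 m
v_esc = sqrt(2*mu/r) = sqrt(2*3.986e14 / 1.3652549e+07)
v_esc = 7641.4675 m/s = 7.6415 km/s

7.6415 km/s


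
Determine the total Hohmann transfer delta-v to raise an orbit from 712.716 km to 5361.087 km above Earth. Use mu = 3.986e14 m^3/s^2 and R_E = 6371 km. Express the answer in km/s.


r1 = 7083.7160 km = 7.083716e+06 m
r2 = 11732.0870 km = 1.1732087e+07 m
dv1 = sqrt(mu/r1)*(sqrt(2*r2/(r1+r2)) - 1) = 875.4963 m/s
dv2 = sqrt(mu/r2)*(1 - sqrt(2*r1/(r1+r2))) = 770.9836 m/s
total dv = |dv1| + |dv2| = 875.4963 + 770.9836 = 1646.4798 m/s = 1.6465 km/s

1.6465 km/s


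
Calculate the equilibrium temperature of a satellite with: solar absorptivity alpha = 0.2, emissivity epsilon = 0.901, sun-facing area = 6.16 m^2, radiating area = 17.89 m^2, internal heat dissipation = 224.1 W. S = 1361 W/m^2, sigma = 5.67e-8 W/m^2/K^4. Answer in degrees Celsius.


Numerator = alpha*S*A_sun + Q_int = 0.2*1361*6.16 + 224.1 = 1900.8520 W
Denominator = eps*sigma*A_rad = 0.901*5.67e-8*17.89 = 9.1394106e-07 W/K^4
T^4 = 2.0798409e+09 K^4
T = 213.5539 K = -59.5961 C

-59.5961 degrees Celsius


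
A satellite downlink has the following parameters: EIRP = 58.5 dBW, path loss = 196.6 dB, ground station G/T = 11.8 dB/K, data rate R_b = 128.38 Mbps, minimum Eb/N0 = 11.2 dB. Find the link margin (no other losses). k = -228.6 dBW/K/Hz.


C/N0 = EIRP - FSPL + G/T - k = 58.5 - 196.6 + 11.8 - (-228.6)
C/N0 = 102.3000 dB-Hz
R_b = 128.38 Mbps = 1.2838e+08 bps -> 10*log10(R_b) = 81.0850 dB-Hz
Eb/N0 = C/N0 - 10*log10(R_b) = 102.3000 - 81.0850 = 21.2150 dB
Margin = Eb/N0 - Eb/N0_req = 21.2150 - 11.2 = 10.0150 dB (link closes)

10.0150 dB


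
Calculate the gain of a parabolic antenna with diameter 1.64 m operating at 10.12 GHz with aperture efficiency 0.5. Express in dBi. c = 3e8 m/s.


lambda = c/f = 3e8 / 1.012e+10 = 0.02964427 m
G = eta*(pi*D/lambda)^2 = 0.5*(pi*1.64/0.02964427)^2
G = 15103.4430 (linear)
G = 10*log10(15103.4430) = 41.7908 dBi

41.7908 dBi


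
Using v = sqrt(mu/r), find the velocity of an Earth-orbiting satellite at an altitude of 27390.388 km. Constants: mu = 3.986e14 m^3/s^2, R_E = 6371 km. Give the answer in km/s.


r = R_E + alt = 6371.0 + 27390.388 = 33761.3880 km = 3.3761388e+07 m
v = sqrt(mu/r) = sqrt(3.986e14 / 3.3761388e+07) = 3436.0423 m/s = 3.4360 km/s

3.4360 km/s


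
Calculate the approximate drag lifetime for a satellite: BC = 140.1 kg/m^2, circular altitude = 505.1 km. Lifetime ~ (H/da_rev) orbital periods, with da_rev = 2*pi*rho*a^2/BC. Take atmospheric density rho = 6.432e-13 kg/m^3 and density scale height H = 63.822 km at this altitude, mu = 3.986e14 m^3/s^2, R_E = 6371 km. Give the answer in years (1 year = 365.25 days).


a = R_E + alt = 6876.1000 km = 6.8761e+06 m
da_rev = 2*pi*rho*a^2/BC = 2*pi*6.432e-13*(6.8761e+06)^2/140.1 = 1.363867 m per revolution
N = H/da_rev = 63822.0000 m / 1.363867 m = 46794.8730 revolutions
P = 2*pi*sqrt(a^3/mu) = 5674.4595 s
lifetime = N*P = 46794.8730 * 5674.4595 = 2.6553561e+08 s = 3073.3288 days
years = 3073.3288 / 365.25 = 8.4143 years

8.4143 years


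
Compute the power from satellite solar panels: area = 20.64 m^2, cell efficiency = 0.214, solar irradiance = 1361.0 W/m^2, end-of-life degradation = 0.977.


P = area * eta * S * degradation
P = 20.64 * 0.214 * 1361.0 * 0.977
P = 5873.2185 W

5873.2185 W


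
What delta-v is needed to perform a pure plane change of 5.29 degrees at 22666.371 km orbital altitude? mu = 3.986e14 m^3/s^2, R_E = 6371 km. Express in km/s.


r = 29037.3710 km = 2.9037371e+07 m
V = sqrt(mu/r) = 3705.0153 m/s
di = 5.29 deg = 0.09232792 rad
dV = 2*V*sin(di/2) = 2*3705.0153*sin(0.04616396)
dV = 341.9549 m/s = 0.3419549 km/s

0.3420 km/s


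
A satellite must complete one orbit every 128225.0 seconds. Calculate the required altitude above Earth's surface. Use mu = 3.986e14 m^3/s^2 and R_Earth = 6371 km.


T = 128225.0 s
r = (mu*T^2/(4*pi^2))^(1/3) = (3.986e14 * 128225.0^2 / (4*pi^2))^(1/3)
r = 5.4959274e+07 m = 54959.2745 km
alt = r - R_E = 54959.2745 - 6371 = 48588.2745 km

48588.2745 km


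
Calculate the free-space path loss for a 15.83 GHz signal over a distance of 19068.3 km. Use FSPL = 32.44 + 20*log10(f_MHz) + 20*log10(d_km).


f = 15.83 GHz = 15830.0000 MHz
d = 19068.3 km
FSPL = 32.44 + 20*log10(15830.0000) + 20*log10(19068.3)
FSPL = 32.44 + 83.9896 + 85.6062
FSPL = 202.0359 dB

202.0359 dB


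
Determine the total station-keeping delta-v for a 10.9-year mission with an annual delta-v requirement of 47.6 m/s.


dV = rate * years = 47.6 * 10.9
dV = 518.8400 m/s

518.8400 m/s


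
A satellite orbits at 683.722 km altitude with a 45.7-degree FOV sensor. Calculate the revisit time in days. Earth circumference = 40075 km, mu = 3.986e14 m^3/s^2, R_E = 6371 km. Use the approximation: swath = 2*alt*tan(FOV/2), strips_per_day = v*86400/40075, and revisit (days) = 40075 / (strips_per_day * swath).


swath = 2*683.722*tan(0.3988077) = 576.2252 km
v = sqrt(mu/r) = 7516.7256 m/s = 7.5167 km/s
strips/day = v*86400/40075 = 7.5167*86400/40075 = 16.2057
coverage/day = strips * swath = 16.2057 * 576.2252 = 9338.1571 km
revisit = 40075 / 9338.1571 = 4.2915 days

4.2915 days


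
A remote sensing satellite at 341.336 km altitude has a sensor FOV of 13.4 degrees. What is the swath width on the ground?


FOV = 13.4 deg = 0.2338741 rad
swath = 2 * alt * tan(FOV/2) = 2 * 341.336 * tan(0.1169371)
swath = 2 * 341.336 * 0.117473
swath = 80.1955 km

80.1955 km


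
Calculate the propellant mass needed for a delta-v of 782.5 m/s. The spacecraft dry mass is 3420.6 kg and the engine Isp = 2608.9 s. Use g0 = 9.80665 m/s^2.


ve = Isp * g0 = 2608.9 * 9.80665 = 25584.569185 m/s
mass ratio = exp(dv/ve) = exp(782.5/25584.569185) = 1.03105736
m_prop = m_dry * (mr - 1) = 3420.6 * (1.03105736 - 1)
m_prop = 106.2348 kg

106.2348 kg


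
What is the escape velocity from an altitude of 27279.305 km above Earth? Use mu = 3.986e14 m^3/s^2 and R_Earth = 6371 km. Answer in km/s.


r = 6371.0 + 27279.305 = 33650.3050 km = 3.3650305e+07 m
v_esc = sqrt(2*mu/r) = sqrt(2*3.986e14 / 3.3650305e+07)
v_esc = 4867.3115 m/s = 4.8673 km/s

4.8673 km/s


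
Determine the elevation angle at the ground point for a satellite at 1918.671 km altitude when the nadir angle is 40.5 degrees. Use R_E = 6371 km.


r = R_E + alt = 8289.6710 km
Law of sines in the satellite / Earth-center / ground-point triangle:
  sin(nadir)/R_E = sin(90 + el)/r  =>  cos(el) = (r/R_E)*sin(nadir)
cos(el) = (8289.6710 / 6371.0000) * sin(40.5 deg) = 0.8450338
el = arccos(0.8450338) = 32.3244 deg
(Earth-central angle = 90 - nadir - el = 17.1756 deg)

32.3244 degrees


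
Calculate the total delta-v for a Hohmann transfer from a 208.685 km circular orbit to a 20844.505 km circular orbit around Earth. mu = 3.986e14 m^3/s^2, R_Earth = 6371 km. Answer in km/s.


r1 = 6579.6850 km = 6.579685e+06 m
r2 = 27215.5050 km = 2.7215505e+07 m
dv1 = sqrt(mu/r1)*(sqrt(2*r2/(r1+r2)) - 1) = 2094.4951 m/s
dv2 = sqrt(mu/r2)*(1 - sqrt(2*r1/(r1+r2))) = 1438.9283 m/s
total dv = |dv1| + |dv2| = 2094.4951 + 1438.9283 = 3533.4234 m/s = 3.5334 km/s

3.5334 km/s


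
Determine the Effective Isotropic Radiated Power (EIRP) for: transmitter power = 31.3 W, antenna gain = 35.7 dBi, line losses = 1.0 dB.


Pt = 31.3 W = 14.9554 dBW
EIRP = Pt_dBW + Gt - losses = 14.9554 + 35.7 - 1.0 = 49.6554 dBW

49.6554 dBW


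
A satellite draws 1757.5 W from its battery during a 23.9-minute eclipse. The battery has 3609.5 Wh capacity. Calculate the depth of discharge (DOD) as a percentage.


E_used = P * t / 60 = 1757.5 * 23.9 / 60 = 700.0708 Wh
DOD = E_used / E_total * 100 = 700.0708 / 3609.5 * 100
DOD = 19.3952 %

19.3952 %


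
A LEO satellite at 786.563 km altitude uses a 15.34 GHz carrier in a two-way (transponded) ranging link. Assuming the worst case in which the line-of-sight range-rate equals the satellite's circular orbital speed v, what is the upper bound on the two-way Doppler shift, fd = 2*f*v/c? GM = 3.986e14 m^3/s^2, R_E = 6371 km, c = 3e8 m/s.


r = 7.157563e+06 m
v = sqrt(mu/r) = 7462.5294 m/s (worst-case radial velocity)
f = 15.34 GHz = 1.534e+10 Hz
fd = 2*f*v/c = 2*1.534e+10*7462.5294/3.0e+08
fd = 763168.0109 Hz

763168.0109 Hz


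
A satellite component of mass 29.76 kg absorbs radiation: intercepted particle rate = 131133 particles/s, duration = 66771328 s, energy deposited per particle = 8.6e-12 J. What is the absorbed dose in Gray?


Total energy deposited = rate * time * E_per
  = 131133 * 66771328 * 8.6e-12 = 75.3010 J
Dose = E_total / mass = 75.3010 / 29.76
Dose = 2.5303 Gy

2.5303 Gy


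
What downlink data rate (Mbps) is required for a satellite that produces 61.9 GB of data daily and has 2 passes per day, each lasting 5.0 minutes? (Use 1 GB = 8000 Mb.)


total contact time = 2 * 5.0 * 60 = 600.0000 s
data = 61.9 GB = 495200.0000 Mb
rate = 495200.0000 / 600.0000 = 825.3333 Mbps

825.3333 Mbps


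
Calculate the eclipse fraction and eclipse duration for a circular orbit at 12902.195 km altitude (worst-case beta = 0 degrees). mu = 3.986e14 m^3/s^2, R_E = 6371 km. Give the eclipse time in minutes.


r = 19273.1950 km
T = 443.8033 min
Eclipse fraction = arcsin(R_E/r)/pi = arcsin(6371.0000/19273.1950)/pi
= arcsin(0.3305627)/pi = 0.1072385
Eclipse duration = 0.1072385 * 443.8033 = 47.5928 min

47.5928 minutes


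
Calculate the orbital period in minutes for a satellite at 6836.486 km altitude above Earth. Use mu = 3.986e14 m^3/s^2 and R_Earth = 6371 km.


r = 13207.4860 km = 1.3207486e+07 m
T = 2*pi*sqrt(r^3/mu) = 2*pi*sqrt(2.3038833e+21 / 3.986e14)
T = 15105.7210 s = 251.7620 min

251.7620 minutes


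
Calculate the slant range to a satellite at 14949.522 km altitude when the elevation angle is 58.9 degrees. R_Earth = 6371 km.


h = 14949.522 km, el = 58.9 deg
d = -R_E*sin(el) + sqrt((R_E*sin(el))^2 + 2*R_E*h + h^2)
d = -6371.0000*sin(1.0280) + sqrt((6371.0000*0.8562671)^2 + 2*6371.0000*14949.522 + 14949.522^2)
d = 15609.7425 km

15609.7425 km


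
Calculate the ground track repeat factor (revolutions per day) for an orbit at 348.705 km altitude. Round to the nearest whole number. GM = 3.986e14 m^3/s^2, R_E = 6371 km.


r = 6.719705e+06 m
T = 2*pi*sqrt(r^3/mu) = 5481.9685 s = 91.3661 min
revs/day = 1440 / 91.3661 = 15.7608
Rounded: 16 revolutions per day

16 revolutions per day


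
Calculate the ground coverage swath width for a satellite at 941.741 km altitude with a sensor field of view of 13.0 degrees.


FOV = 13.0 deg = 0.2268928 rad
swath = 2 * alt * tan(FOV/2) = 2 * 941.741 * tan(0.1134464)
swath = 2 * 941.741 * 0.1139356
swath = 214.5957 km

214.5957 km


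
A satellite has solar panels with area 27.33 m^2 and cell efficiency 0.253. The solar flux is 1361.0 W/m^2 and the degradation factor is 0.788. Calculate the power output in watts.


P = area * eta * S * degradation
P = 27.33 * 0.253 * 1361.0 * 0.788
P = 7415.5693 W

7415.5693 W


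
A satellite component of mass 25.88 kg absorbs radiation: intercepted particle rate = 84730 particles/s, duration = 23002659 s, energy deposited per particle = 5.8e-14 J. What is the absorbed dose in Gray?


Total energy deposited = rate * time * E_per
  = 84730 * 23002659 * 5.8e-14 = 0.1130429 J
Dose = E_total / mass = 0.1130429 / 25.88
Dose = 0.004367963 Gy

0.0044 Gy


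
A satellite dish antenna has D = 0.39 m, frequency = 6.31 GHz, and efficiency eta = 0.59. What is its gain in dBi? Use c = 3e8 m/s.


lambda = c/f = 3e8 / 6.31e+09 = 0.04754358 m
G = eta*(pi*D/lambda)^2 = 0.59*(pi*0.39/0.04754358)^2
G = 391.8295 (linear)
G = 10*log10(391.8295) = 25.9310 dBi

25.9310 dBi


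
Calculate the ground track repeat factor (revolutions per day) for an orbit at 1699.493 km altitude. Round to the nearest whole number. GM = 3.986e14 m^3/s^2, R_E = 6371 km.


r = 8.070493e+06 m
T = 2*pi*sqrt(r^3/mu) = 7215.4151 s = 120.2569 min
revs/day = 1440 / 120.2569 = 11.9744
Rounded: 12 revolutions per day

12 revolutions per day


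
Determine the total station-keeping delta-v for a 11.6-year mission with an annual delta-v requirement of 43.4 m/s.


dV = rate * years = 43.4 * 11.6
dV = 503.4400 m/s

503.4400 m/s


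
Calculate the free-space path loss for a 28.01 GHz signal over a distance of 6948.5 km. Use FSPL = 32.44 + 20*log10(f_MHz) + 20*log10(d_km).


f = 28.01 GHz = 28010.0000 MHz
d = 6948.5 km
FSPL = 32.44 + 20*log10(28010.0000) + 20*log10(6948.5)
FSPL = 32.44 + 88.9463 + 76.8378
FSPL = 198.2241 dB

198.2241 dB


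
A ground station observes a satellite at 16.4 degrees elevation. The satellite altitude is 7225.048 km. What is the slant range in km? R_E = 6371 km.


h = 7225.048 km, el = 16.4 deg
d = -R_E*sin(el) + sqrt((R_E*sin(el))^2 + 2*R_E*h + h^2)
d = -6371.0000*sin(0.286234) + sqrt((6371.0000*0.2823415)^2 + 2*6371.0000*7225.048 + 7225.048^2)
d = 10346.1008 km

10346.1008 km


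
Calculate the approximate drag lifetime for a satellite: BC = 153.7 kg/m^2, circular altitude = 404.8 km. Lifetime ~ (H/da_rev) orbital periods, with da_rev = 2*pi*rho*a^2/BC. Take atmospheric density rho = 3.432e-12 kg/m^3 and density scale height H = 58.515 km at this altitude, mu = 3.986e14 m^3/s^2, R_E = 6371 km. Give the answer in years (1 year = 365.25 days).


a = R_E + alt = 6775.8000 km = 6.7758e+06 m
da_rev = 2*pi*rho*a^2/BC = 2*pi*3.432e-12*(6.7758e+06)^2/153.7 = 6.441314 m per revolution
N = H/da_rev = 58515.0000 m / 6.441314 m = 9084.3273 revolutions
P = 2*pi*sqrt(a^3/mu) = 5550.7554 s
lifetime = N*P = 9084.3273 * 5550.7554 = 5.0424879e+07 s = 583.6213 days
years = 583.6213 / 365.25 = 1.5979 years

1.5979 years


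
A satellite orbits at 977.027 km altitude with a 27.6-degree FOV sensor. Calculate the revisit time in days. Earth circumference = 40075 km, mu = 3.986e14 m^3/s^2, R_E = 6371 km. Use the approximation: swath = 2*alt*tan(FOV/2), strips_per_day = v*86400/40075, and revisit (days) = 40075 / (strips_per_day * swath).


swath = 2*977.027*tan(0.2408554) = 479.9617 km
v = sqrt(mu/r) = 7365.1785 m/s = 7.3652 km/s
strips/day = v*86400/40075 = 7.3652*86400/40075 = 15.8790
coverage/day = strips * swath = 15.8790 * 479.9617 = 7621.3177 km
revisit = 40075 / 7621.3177 = 5.2583 days

5.2583 days


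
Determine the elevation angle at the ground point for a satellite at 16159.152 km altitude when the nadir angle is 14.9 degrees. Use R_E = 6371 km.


r = R_E + alt = 22530.1520 km
Law of sines in the satellite / Earth-center / ground-point triangle:
  sin(nadir)/R_E = sin(90 + el)/r  =>  cos(el) = (r/R_E)*sin(nadir)
cos(el) = (22530.1520 / 6371.0000) * sin(14.9 deg) = 0.9093142
el = arccos(0.9093142) = 24.5892 deg
(Earth-central angle = 90 - nadir - el = 50.5108 deg)

24.5892 degrees


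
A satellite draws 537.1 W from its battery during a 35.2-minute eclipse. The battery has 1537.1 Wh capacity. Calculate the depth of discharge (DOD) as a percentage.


E_used = P * t / 60 = 537.1 * 35.2 / 60 = 315.0987 Wh
DOD = E_used / E_total * 100 = 315.0987 / 1537.1 * 100
DOD = 20.4996 %

20.4996 %


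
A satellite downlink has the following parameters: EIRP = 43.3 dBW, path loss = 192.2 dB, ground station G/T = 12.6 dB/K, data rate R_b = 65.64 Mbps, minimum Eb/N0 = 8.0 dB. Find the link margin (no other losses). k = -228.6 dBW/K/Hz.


C/N0 = EIRP - FSPL + G/T - k = 43.3 - 192.2 + 12.6 - (-228.6)
C/N0 = 92.3000 dB-Hz
R_b = 65.64 Mbps = 6.564e+07 bps -> 10*log10(R_b) = 78.1717 dB-Hz
Eb/N0 = C/N0 - 10*log10(R_b) = 92.3000 - 78.1717 = 14.1283 dB
Margin = Eb/N0 - Eb/N0_req = 14.1283 - 8.0 = 6.1283 dB (link closes)

6.1283 dB


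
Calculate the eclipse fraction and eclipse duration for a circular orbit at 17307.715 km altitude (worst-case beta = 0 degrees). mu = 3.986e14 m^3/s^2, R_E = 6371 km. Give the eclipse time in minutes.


r = 23678.7150 km
T = 604.3620 min
Eclipse fraction = arcsin(R_E/r)/pi = arcsin(6371.0000/23678.7150)/pi
= arcsin(0.2690602)/pi = 0.08671306
Eclipse duration = 0.08671306 * 604.3620 = 52.4061 min

52.4061 minutes


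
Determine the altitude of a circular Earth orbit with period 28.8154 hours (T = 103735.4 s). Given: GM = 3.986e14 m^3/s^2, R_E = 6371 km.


T = 103735.4 s
r = (mu*T^2/(4*pi^2))^(1/3) = (3.986e14 * 103735.4^2 / (4*pi^2))^(1/3)
r = 4.7717444e+07 m = 47717.4444 km
alt = r - R_E = 47717.4444 - 6371 = 41346.4444 km

41346.4444 km


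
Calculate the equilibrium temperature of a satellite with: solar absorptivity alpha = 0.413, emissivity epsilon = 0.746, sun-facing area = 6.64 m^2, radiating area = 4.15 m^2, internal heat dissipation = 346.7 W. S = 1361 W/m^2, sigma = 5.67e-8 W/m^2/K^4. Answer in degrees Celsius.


Numerator = alpha*S*A_sun + Q_int = 0.413*1361*6.64 + 346.7 = 4078.9975 W
Denominator = eps*sigma*A_rad = 0.746*5.67e-8*4.15 = 1.7553753e-07 W/K^4
T^4 = 2.3237182e+10 K^4
T = 390.4324 K = 117.2824 C

117.2824 degrees Celsius


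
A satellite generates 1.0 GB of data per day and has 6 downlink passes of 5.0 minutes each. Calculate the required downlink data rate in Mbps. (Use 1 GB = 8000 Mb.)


total contact time = 6 * 5.0 * 60 = 1800.0000 s
data = 1.0 GB = 8000.0000 Mb
rate = 8000.0000 / 1800.0000 = 4.4444 Mbps

4.4444 Mbps


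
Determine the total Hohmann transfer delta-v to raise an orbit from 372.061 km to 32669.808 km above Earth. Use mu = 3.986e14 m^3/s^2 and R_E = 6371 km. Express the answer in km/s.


r1 = 6743.0610 km = 6.743061e+06 m
r2 = 39040.8080 km = 3.9040808e+07 m
dv1 = sqrt(mu/r1)*(sqrt(2*r2/(r1+r2)) - 1) = 2352.0942 m/s
dv2 = sqrt(mu/r2)*(1 - sqrt(2*r1/(r1+r2))) = 1461.0929 m/s
total dv = |dv1| + |dv2| = 2352.0942 + 1461.0929 = 3813.1871 m/s = 3.8132 km/s

3.8132 km/s


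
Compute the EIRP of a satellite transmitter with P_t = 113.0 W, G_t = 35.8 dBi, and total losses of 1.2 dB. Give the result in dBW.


Pt = 113.0 W = 20.5308 dBW
EIRP = Pt_dBW + Gt - losses = 20.5308 + 35.8 - 1.2 = 55.1308 dBW

55.1308 dBW


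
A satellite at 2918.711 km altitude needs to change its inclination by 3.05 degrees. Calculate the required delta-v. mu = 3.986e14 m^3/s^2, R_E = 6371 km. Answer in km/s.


r = 9289.7110 km = 9.289711e+06 m
V = sqrt(mu/r) = 6550.3958 m/s
di = 3.05 deg = 0.05323254 rad
dV = 2*V*sin(di/2) = 2*6550.3958*sin(0.02661627)
dV = 348.6531 m/s = 0.3486531 km/s

0.3487 km/s


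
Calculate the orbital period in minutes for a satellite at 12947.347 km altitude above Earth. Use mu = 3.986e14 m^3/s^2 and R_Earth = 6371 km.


r = 19318.3470 km = 1.9318347e+07 m
T = 2*pi*sqrt(r^3/mu) = 2*pi*sqrt(7.2095787e+21 / 3.986e14)
T = 26721.8281 s = 445.3638 min

445.3638 minutes


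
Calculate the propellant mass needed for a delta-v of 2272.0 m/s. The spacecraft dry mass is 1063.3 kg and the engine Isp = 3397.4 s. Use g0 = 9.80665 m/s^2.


ve = Isp * g0 = 3397.4 * 9.80665 = 33317.112710 m/s
mass ratio = exp(dv/ve) = exp(2272.0/33317.112710) = 1.07057211
m_prop = m_dry * (mr - 1) = 1063.3 * (1.07057211 - 1)
m_prop = 75.0393 kg

75.0393 kg


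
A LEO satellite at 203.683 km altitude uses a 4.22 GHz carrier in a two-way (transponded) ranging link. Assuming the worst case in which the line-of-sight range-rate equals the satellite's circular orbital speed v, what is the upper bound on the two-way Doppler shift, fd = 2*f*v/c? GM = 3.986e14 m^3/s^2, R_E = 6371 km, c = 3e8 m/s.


r = 6.574683e+06 m
v = sqrt(mu/r) = 7786.3019 m/s (worst-case radial velocity)
f = 4.22 GHz = 4.22e+09 Hz
fd = 2*f*v/c = 2*4.22e+09*7786.3019/3.0e+08
fd = 219054.6265 Hz

219054.6265 Hz


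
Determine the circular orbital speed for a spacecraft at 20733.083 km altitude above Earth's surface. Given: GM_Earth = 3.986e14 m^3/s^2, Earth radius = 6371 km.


r = R_E + alt = 6371.0 + 20733.083 = 27104.0830 km = 2.7104083e+07 m
v = sqrt(mu/r) = sqrt(3.986e14 / 2.7104083e+07) = 3834.8757 m/s = 3.8349 km/s

3.8349 km/s


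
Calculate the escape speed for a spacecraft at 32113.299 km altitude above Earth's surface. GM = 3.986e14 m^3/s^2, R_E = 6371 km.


r = 6371.0 + 32113.299 = 38484.2990 km = 3.8484299e+07 m
v_esc = sqrt(2*mu/r) = sqrt(2*3.986e14 / 3.8484299e+07)
v_esc = 4551.3670 m/s = 4.5514 km/s

4.5514 km/s


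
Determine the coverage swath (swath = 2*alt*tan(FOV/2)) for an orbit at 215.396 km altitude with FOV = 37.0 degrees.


FOV = 37.0 deg = 0.6457718 rad
swath = 2 * alt * tan(FOV/2) = 2 * 215.396 * tan(0.3228859)
swath = 2 * 215.396 * 0.3345953
swath = 144.1410 km

144.1410 km


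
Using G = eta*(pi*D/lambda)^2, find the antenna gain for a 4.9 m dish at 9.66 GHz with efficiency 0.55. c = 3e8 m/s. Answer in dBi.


lambda = c/f = 3e8 / 9.66e+09 = 0.0310559 m
G = eta*(pi*D/lambda)^2 = 0.55*(pi*4.9/0.0310559)^2
G = 135134.5309 (linear)
G = 10*log10(135134.5309) = 51.3077 dBi

51.3077 dBi


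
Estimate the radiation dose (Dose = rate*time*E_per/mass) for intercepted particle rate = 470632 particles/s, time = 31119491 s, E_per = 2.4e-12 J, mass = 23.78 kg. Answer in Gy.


Total energy deposited = rate * time * E_per
  = 470632 * 31119491 * 2.4e-12 = 35.1500 J
Dose = E_total / mass = 35.1500 / 23.78
Dose = 1.4781 Gy

1.4781 Gy


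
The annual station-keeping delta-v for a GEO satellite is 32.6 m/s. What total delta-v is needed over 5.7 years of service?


dV = rate * years = 32.6 * 5.7
dV = 185.8200 m/s

185.8200 m/s


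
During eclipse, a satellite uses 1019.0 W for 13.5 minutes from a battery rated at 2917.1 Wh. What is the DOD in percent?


E_used = P * t / 60 = 1019.0 * 13.5 / 60 = 229.2750 Wh
DOD = E_used / E_total * 100 = 229.2750 / 2917.1 * 100
DOD = 7.8597 %

7.8597 %


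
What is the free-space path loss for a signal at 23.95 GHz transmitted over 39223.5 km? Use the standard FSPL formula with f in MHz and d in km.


f = 23.95 GHz = 23950.0000 MHz
d = 39223.5 km
FSPL = 32.44 + 20*log10(23950.0000) + 20*log10(39223.5)
FSPL = 32.44 + 87.5861 + 91.8709
FSPL = 211.8970 dB

211.8970 dB


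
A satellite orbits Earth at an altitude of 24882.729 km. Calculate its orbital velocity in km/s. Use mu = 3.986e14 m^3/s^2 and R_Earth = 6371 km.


r = R_E + alt = 6371.0 + 24882.729 = 31253.7290 km = 3.1253729e+07 m
v = sqrt(mu/r) = sqrt(3.986e14 / 3.1253729e+07) = 3571.2292 m/s = 3.5712 km/s

3.5712 km/s


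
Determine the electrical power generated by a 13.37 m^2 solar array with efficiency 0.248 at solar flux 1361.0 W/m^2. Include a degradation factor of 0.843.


P = area * eta * S * degradation
P = 13.37 * 0.248 * 1361.0 * 0.843
P = 3804.2477 W

3804.2477 W


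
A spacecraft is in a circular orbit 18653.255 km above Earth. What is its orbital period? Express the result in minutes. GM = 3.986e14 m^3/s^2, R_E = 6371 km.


r = 25024.2550 km = 2.5024255e+07 m
T = 2*pi*sqrt(r^3/mu) = 2*pi*sqrt(1.5670522e+22 / 3.986e14)
T = 39396.0751 s = 656.6013 min

656.6013 minutes


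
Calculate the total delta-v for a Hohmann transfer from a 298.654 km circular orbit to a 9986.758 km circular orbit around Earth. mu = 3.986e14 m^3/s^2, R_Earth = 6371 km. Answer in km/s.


r1 = 6669.6540 km = 6.669654e+06 m
r2 = 16357.7580 km = 1.6357758e+07 m
dv1 = sqrt(mu/r1)*(sqrt(2*r2/(r1+r2)) - 1) = 1483.8228 m/s
dv2 = sqrt(mu/r2)*(1 - sqrt(2*r1/(r1+r2))) = 1179.2758 m/s
total dv = |dv1| + |dv2| = 1483.8228 + 1179.2758 = 2663.0986 m/s = 2.6631 km/s

2.6631 km/s


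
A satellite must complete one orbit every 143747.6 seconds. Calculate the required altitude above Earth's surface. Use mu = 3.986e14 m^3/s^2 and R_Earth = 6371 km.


T = 143747.6 s
r = (mu*T^2/(4*pi^2))^(1/3) = (3.986e14 * 143747.6^2 / (4*pi^2))^(1/3)
r = 5.9309772e+07 m = 59309.7720 km
alt = r - R_E = 59309.7720 - 6371 = 52938.7720 km

52938.7720 km


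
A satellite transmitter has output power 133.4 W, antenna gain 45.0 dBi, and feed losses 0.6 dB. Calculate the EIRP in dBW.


Pt = 133.4 W = 21.2516 dBW
EIRP = Pt_dBW + Gt - losses = 21.2516 + 45.0 - 0.6 = 65.6516 dBW

65.6516 dBW


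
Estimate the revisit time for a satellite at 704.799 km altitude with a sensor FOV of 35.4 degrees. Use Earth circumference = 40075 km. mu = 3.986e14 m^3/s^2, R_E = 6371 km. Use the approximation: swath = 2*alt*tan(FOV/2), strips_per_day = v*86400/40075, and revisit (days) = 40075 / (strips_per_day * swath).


swath = 2*704.799*tan(0.3089233) = 449.8601 km
v = sqrt(mu/r) = 7505.5220 m/s = 7.5055 km/s
strips/day = v*86400/40075 = 7.5055*86400/40075 = 16.1816
coverage/day = strips * swath = 16.1816 * 449.8601 = 7279.4505 km
revisit = 40075 / 7279.4505 = 5.5052 days

5.5052 days
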